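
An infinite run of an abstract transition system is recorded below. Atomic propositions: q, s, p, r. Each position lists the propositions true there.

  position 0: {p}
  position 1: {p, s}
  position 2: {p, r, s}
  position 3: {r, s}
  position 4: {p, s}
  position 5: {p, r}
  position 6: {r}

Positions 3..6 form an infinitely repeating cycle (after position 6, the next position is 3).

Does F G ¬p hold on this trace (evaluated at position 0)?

No

G ¬p is false at every position 0..6, so it never becomes true and F G ¬p fails.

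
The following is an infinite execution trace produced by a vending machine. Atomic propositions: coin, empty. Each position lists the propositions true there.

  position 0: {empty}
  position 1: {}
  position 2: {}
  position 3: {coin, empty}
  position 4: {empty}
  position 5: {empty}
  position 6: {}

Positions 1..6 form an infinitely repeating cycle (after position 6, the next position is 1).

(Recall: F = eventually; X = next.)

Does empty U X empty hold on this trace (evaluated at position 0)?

Walking from position 0: at position 1, X empty has not yet held and empty fails, so empty U X empty is false.

No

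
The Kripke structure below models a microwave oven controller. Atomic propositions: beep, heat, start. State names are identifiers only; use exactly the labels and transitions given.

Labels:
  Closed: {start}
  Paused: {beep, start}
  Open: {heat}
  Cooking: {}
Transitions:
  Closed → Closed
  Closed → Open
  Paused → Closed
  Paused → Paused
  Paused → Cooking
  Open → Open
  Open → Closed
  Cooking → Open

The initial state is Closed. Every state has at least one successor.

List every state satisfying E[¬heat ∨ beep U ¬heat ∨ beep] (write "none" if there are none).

States satisfying ¬heat ∨ beep: {Closed, Paused, Cooking}.
States satisfying E[¬heat ∨ beep U ¬heat ∨ beep]: {Closed, Paused, Cooking}.

{Closed, Paused, Cooking}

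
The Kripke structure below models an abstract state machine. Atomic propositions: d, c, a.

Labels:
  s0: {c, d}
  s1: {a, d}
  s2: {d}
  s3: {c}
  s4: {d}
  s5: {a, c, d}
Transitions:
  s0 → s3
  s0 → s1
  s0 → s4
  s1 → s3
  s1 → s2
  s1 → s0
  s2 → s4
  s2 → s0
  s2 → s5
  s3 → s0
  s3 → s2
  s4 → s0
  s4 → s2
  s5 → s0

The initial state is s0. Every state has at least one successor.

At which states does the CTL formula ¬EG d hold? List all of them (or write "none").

{s3}

States satisfying d: {s0, s1, s2, s4, s5}.
States satisfying EG d: {s0, s1, s2, s4, s5}.
States satisfying ¬EG d: {s3}.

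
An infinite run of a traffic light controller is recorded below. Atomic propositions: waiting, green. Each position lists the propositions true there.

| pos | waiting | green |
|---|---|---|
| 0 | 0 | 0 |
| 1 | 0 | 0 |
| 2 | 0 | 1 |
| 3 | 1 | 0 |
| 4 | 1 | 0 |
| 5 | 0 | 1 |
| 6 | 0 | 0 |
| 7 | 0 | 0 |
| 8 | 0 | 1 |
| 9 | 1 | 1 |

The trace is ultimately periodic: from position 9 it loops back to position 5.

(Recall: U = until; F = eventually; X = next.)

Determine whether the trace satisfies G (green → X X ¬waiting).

green → X X ¬waiting must hold at every position from 0 onward. It fails at position 2, so G (green → X X ¬waiting) is false.
Positions where green holds: 2, 5, 8, 9.
Check X X ¬waiting at each: 2→fails, 5→ok, 8→ok, 9→ok.

Violated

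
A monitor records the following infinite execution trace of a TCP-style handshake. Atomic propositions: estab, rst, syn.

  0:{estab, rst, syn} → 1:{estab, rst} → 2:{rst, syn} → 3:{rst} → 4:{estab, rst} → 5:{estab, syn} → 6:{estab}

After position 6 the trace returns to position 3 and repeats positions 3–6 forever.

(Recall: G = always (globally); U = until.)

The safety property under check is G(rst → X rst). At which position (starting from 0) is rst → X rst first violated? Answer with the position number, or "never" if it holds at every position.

Check rst → X rst at each position in order: 0 ✓, 1 ✓, 2 ✓, 3 ✓.
At position 4 the labels are {estab, rst} and the next position 5 has {estab, syn}, so rst → X rst is false there. This is the first violation.

4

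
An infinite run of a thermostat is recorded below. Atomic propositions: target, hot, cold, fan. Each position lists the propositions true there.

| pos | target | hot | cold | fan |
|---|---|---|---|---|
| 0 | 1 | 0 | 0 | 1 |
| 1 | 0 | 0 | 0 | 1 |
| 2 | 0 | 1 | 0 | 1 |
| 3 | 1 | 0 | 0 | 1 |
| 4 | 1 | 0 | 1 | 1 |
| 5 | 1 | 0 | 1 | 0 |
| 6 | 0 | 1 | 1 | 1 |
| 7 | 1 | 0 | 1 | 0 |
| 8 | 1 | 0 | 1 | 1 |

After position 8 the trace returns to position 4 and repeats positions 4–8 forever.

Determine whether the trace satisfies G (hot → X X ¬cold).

hot → X X ¬cold must hold at every position from 0 onward. It fails at position 2, so G (hot → X X ¬cold) is false.
Positions where hot holds: 2, 6.
Check X X ¬cold at each: 2→fails, 6→fails.

No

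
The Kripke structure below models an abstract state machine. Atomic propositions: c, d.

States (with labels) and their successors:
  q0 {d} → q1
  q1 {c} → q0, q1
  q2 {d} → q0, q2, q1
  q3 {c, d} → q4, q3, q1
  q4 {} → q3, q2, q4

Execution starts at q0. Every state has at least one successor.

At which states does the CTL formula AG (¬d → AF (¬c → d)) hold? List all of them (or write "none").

{q0, q1, q2}

States satisfying ¬d → AF (¬c → d): {q0, q1, q2, q3}.
States satisfying AG (¬d → AF (¬c → d)): {q0, q1, q2}.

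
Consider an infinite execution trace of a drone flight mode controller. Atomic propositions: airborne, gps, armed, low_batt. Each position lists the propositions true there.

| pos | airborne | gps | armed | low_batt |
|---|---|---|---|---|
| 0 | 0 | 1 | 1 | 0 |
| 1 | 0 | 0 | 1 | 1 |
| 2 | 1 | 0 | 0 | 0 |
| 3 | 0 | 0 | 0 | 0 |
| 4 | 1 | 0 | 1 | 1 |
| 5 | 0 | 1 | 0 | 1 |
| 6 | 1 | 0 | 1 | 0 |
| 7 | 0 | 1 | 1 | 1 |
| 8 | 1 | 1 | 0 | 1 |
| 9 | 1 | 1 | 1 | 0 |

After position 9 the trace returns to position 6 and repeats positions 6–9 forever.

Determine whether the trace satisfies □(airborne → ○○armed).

Does not hold

airborne → ○○armed must hold at every position from 0 onward. It fails at position 6, so □(airborne → ○○armed) is false.
Positions where airborne holds: 2, 4, 6, 8, 9.
Check ○○armed at each: 2→ok, 4→ok, 6→fails, 8→ok, 9→ok.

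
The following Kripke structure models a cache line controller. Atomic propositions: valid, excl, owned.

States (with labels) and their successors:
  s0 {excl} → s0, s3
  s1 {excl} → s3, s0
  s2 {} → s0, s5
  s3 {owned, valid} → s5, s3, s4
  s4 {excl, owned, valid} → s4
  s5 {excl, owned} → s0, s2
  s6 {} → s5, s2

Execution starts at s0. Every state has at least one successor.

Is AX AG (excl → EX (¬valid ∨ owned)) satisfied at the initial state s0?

States satisfying AG (excl → EX (¬valid ∨ owned)): {s0, s1, s2, s3, s4, s5, s6}.
States satisfying AX AG (excl → EX (¬valid ∨ owned)): {s0, s1, s2, s3, s4, s5, s6}.
s0 ∈ Sat(AX AG (excl → EX (¬valid ∨ owned))).

Satisfied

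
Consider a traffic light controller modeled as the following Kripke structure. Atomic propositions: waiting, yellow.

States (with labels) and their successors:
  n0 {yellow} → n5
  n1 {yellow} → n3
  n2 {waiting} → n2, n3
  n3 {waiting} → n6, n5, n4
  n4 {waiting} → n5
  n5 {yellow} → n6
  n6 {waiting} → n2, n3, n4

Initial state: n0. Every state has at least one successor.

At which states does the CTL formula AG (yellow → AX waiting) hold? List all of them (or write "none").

{n1, n2, n3, n4, n5, n6}

States satisfying yellow → AX waiting: {n1, n2, n3, n4, n5, n6}.
States satisfying AG (yellow → AX waiting): {n1, n2, n3, n4, n5, n6}.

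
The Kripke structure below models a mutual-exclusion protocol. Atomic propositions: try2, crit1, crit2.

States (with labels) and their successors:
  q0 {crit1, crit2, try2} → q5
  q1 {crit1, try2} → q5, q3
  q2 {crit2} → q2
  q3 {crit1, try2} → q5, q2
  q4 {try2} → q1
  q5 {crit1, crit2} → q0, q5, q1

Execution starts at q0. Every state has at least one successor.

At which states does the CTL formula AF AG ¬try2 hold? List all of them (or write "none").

States satisfying AG ¬try2: {q2}.
States satisfying AF AG ¬try2: {q2}.

{q2}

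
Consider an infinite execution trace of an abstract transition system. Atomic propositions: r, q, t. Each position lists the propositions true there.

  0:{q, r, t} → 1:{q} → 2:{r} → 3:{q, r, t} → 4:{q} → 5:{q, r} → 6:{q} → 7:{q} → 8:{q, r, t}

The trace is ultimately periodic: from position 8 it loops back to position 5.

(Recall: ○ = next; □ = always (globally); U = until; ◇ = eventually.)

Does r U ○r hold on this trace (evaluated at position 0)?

Holds

Walking from position 0: ○r first holds at position 1, and r holds at every earlier position along the way, so r U ○r holds.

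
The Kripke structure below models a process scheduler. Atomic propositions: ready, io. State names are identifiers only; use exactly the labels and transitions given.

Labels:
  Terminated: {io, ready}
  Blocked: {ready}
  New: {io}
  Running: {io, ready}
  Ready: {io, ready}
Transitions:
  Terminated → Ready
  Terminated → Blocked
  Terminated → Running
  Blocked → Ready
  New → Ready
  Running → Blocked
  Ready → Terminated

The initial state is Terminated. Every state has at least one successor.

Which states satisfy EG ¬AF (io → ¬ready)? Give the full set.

{Terminated, Ready}

States satisfying ¬AF (io → ¬ready): {Terminated, Ready}.
States satisfying EG ¬AF (io → ¬ready): {Terminated, Ready}.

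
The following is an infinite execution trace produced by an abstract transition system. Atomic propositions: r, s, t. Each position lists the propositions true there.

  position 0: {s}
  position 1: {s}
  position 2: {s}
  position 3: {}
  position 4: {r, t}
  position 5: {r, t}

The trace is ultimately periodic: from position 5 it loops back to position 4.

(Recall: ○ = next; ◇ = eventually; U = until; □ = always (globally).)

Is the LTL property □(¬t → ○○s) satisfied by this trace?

Violated

¬t → ○○s must hold at every position from 0 onward. It fails at position 1, so □(¬t → ○○s) is false.
Positions where ¬t holds: 0, 1, 2, 3.
Check ○○s at each: 0→ok, 1→fails, 2→fails, 3→fails.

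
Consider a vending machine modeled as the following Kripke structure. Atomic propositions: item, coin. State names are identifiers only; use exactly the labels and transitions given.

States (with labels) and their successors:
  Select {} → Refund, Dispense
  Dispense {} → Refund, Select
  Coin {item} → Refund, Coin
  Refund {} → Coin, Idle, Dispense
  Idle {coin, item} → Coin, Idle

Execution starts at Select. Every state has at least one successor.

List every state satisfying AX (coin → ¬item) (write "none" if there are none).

States satisfying coin → ¬item: {Select, Dispense, Coin, Refund}.
States satisfying AX (coin → ¬item): {Select, Dispense, Coin}.

{Select, Dispense, Coin}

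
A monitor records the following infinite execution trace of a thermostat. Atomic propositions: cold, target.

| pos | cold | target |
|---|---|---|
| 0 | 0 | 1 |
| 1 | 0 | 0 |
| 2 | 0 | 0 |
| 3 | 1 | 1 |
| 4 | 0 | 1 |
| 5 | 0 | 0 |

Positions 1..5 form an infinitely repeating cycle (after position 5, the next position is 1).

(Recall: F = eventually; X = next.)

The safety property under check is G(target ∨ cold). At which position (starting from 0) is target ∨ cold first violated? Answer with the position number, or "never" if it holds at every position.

1

Check target ∨ cold at each position in order: 0 ✓.
At position 1 the labels are {}, so target ∨ cold is false there. This is the first violation.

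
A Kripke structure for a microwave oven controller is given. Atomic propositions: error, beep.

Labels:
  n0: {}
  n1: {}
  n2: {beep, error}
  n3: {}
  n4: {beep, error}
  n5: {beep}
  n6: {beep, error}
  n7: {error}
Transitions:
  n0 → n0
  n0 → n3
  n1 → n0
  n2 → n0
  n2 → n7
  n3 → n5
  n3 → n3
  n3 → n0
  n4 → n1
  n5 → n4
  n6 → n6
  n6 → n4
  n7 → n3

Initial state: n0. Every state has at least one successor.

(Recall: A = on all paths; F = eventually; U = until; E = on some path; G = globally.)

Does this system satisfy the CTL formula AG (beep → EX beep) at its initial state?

No

States satisfying beep → EX beep: {n0, n1, n3, n5, n6, n7}.
States satisfying AG (beep → EX beep): ∅.
n4 is reachable from n0 and violates beep → EX beep, so AG fails at n0.
n0 ∉ Sat(AG (beep → EX beep)).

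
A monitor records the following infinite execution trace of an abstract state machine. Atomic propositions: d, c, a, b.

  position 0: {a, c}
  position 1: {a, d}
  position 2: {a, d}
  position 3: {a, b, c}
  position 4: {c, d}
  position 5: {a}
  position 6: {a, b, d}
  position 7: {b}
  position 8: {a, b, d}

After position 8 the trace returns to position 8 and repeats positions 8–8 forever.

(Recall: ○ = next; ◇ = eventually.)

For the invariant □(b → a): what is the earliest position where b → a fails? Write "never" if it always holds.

7

Check b → a at each position in order: 0 ✓, 1 ✓, 2 ✓, 3 ✓, 4 ✓, 5 ✓, 6 ✓.
At position 7 the labels are {b}, so b → a is false there. This is the first violation.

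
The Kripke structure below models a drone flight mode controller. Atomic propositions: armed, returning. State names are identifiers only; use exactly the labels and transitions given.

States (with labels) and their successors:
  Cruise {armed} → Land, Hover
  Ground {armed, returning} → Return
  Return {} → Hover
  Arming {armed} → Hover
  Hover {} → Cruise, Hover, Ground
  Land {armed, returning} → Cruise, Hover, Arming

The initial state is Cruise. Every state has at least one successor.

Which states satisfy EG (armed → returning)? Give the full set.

{Ground, Return, Hover, Land}

States satisfying armed → returning: {Ground, Return, Hover, Land}.
States satisfying EG (armed → returning): {Ground, Return, Hover, Land}.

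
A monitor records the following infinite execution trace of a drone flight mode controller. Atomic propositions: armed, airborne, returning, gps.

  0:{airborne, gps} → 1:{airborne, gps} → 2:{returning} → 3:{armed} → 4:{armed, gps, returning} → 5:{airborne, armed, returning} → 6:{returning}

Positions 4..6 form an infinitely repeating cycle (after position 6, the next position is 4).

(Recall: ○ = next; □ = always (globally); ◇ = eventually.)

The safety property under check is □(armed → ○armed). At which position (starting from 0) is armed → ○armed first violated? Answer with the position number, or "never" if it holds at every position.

5

Check armed → ○armed at each position in order: 0 ✓, 1 ✓, 2 ✓, 3 ✓, 4 ✓.
At position 5 the labels are {airborne, armed, returning} and the next position 6 has {returning}, so armed → ○armed is false there. This is the first violation.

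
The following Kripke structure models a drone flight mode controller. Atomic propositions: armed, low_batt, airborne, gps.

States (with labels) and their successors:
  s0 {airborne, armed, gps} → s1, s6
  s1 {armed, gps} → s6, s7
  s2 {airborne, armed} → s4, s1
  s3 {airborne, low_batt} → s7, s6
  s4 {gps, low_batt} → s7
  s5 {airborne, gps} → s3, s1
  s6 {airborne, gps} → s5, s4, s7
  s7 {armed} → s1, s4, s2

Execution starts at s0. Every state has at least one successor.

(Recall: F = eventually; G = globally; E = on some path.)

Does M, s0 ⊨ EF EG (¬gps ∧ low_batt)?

States satisfying EG (¬gps ∧ low_batt): ∅.
States satisfying EF EG (¬gps ∧ low_batt): ∅.
No suitable path/successor from s0 witnesses the formula.
s0 ∉ Sat(EF EG (¬gps ∧ low_batt)).

No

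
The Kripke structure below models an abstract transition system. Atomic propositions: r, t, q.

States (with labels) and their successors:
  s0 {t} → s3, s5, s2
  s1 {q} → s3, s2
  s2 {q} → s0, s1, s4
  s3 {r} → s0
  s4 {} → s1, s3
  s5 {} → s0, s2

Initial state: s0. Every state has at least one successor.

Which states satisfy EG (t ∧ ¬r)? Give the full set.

States satisfying t ∧ ¬r: {s0}.
States satisfying EG (t ∧ ¬r): ∅.

none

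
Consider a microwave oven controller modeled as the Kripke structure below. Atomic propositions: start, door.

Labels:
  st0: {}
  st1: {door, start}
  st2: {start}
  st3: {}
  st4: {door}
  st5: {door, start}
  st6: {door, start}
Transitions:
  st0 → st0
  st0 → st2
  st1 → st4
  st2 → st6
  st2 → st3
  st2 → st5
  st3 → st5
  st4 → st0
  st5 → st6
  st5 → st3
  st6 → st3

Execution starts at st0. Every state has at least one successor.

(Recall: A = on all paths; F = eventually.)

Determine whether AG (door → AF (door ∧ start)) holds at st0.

States satisfying door → AF (door ∧ start): {st0, st1, st2, st3, st5, st6}.
States satisfying AG (door → AF (door ∧ start)): {st0, st2, st3, st5, st6}.
Every state reachable from st0 satisfies door → AF (door ∧ start).
st0 ∈ Sat(AG (door → AF (door ∧ start))).

Yes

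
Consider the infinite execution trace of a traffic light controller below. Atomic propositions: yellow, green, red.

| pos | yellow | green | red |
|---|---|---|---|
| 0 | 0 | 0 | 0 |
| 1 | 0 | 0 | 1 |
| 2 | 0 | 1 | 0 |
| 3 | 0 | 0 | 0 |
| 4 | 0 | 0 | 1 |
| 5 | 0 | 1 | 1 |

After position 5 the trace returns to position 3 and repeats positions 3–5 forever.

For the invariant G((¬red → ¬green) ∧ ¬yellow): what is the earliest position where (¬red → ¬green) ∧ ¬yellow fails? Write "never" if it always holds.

Check (¬red → ¬green) ∧ ¬yellow at each position in order: 0 ✓, 1 ✓.
At position 2 the labels are {green}, so (¬red → ¬green) ∧ ¬yellow is false there. This is the first violation.

2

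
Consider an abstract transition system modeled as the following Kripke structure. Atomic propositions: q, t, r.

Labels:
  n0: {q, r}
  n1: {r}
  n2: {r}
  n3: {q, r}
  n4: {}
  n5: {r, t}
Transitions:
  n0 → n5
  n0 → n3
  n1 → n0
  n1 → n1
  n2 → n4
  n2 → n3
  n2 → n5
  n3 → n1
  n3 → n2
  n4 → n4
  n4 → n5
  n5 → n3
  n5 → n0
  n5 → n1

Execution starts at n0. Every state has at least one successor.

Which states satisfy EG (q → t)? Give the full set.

{n1, n2, n4, n5}

States satisfying q → t: {n1, n2, n4, n5}.
States satisfying EG (q → t): {n1, n2, n4, n5}.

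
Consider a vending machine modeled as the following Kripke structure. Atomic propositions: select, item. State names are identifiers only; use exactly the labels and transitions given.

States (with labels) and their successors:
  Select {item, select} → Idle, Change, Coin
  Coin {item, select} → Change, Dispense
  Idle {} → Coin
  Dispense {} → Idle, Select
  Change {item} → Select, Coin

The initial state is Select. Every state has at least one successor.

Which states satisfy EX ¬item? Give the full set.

{Select, Coin, Dispense}

States satisfying ¬item: {Idle, Dispense}.
States satisfying EX ¬item: {Select, Coin, Dispense}.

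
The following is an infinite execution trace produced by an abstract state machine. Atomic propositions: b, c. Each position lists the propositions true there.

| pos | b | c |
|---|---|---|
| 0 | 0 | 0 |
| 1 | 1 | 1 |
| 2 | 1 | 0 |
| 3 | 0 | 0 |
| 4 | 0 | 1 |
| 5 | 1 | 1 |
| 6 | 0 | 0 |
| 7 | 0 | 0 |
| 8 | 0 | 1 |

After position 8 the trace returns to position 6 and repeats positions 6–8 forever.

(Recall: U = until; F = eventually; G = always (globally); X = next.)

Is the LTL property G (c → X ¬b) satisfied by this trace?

Does not hold

c → X ¬b must hold at every position from 0 onward. It fails at position 1, so G (c → X ¬b) is false.
Positions where c holds: 1, 4, 5, 8.
Check X ¬b at each: 1→fails, 4→fails, 5→ok, 8→ok.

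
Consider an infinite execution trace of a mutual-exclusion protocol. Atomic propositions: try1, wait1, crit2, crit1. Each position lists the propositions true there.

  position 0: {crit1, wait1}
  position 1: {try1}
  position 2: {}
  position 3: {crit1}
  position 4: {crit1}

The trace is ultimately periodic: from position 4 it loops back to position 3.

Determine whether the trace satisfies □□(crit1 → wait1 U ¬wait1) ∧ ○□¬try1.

□(crit1 → wait1 U ¬wait1) holds at every position 0..4, and those are all positions ever visited, so □□(crit1 → wait1 U ¬wait1) holds.
The position after 0 is 1; □¬try1 is false there.
At position 0: □□(crit1 → wait1 U ¬wait1) is true; ○□¬try1 is false; so □□(crit1 → wait1 U ¬wait1) ∧ ○□¬try1 is false.

No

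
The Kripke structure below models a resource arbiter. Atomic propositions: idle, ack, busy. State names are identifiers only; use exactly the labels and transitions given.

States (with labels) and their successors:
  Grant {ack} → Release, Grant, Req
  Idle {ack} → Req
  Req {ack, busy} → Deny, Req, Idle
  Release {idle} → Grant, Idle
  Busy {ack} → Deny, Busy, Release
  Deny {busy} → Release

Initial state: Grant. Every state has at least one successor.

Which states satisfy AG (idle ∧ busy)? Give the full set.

States satisfying idle ∧ busy: ∅.
States satisfying AG (idle ∧ busy): ∅.

none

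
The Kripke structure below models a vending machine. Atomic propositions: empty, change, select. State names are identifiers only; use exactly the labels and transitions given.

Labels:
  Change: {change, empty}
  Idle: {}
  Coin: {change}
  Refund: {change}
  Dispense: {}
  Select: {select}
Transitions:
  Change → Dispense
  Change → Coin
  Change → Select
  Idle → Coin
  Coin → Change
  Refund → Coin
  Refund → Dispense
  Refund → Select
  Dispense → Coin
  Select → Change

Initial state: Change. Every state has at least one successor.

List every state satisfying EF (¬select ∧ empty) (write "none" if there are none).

{Change, Idle, Coin, Refund, Dispense, Select}

States satisfying ¬select ∧ empty: {Change}.
States satisfying EF (¬select ∧ empty): {Change, Idle, Coin, Refund, Dispense, Select}.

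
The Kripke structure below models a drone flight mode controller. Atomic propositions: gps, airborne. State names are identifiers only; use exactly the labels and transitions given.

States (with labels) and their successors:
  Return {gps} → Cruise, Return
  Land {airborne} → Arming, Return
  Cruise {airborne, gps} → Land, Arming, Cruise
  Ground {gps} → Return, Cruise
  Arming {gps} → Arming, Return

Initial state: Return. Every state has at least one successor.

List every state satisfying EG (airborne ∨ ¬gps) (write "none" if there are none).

{Cruise}

States satisfying airborne ∨ ¬gps: {Land, Cruise}.
States satisfying EG (airborne ∨ ¬gps): {Cruise}.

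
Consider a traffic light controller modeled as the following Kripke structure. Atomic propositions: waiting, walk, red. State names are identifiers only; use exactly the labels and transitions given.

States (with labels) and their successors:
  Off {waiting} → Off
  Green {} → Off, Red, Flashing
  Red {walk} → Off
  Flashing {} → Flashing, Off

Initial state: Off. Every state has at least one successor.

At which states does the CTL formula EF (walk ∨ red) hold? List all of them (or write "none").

States satisfying walk ∨ red: {Red}.
States satisfying EF (walk ∨ red): {Green, Red}.

{Green, Red}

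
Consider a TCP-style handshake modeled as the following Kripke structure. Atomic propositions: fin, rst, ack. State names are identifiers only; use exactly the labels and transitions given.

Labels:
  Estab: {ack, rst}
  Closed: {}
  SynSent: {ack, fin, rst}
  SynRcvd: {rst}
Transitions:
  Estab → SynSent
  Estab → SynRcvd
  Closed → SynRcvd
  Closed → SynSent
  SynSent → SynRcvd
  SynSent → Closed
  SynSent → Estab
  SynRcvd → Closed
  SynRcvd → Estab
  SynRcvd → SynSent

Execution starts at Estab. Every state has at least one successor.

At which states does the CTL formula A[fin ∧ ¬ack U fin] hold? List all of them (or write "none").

States satisfying fin ∧ ¬ack: ∅.
States satisfying fin: {SynSent}.
States satisfying A[fin ∧ ¬ack U fin]: {SynSent}.

{SynSent}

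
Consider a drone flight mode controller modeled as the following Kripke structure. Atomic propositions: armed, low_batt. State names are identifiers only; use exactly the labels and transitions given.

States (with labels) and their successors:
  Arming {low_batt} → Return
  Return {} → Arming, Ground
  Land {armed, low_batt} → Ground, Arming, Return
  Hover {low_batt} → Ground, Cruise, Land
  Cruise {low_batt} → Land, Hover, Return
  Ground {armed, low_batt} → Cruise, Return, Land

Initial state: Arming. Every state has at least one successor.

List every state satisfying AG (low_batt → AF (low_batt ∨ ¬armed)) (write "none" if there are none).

States satisfying low_batt → AF (low_batt ∨ ¬armed): {Arming, Return, Land, Hover, Cruise, Ground}.
States satisfying AG (low_batt → AF (low_batt ∨ ¬armed)): {Arming, Return, Land, Hover, Cruise, Ground}.

{Arming, Return, Land, Hover, Cruise, Ground}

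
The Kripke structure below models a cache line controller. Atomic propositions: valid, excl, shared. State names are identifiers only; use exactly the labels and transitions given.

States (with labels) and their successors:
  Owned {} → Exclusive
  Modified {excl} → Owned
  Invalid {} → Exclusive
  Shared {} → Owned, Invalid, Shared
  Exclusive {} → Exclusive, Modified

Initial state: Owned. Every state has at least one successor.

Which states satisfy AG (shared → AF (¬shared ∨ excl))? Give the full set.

{Owned, Modified, Invalid, Shared, Exclusive}

States satisfying shared → AF (¬shared ∨ excl): {Owned, Modified, Invalid, Shared, Exclusive}.
States satisfying AG (shared → AF (¬shared ∨ excl)): {Owned, Modified, Invalid, Shared, Exclusive}.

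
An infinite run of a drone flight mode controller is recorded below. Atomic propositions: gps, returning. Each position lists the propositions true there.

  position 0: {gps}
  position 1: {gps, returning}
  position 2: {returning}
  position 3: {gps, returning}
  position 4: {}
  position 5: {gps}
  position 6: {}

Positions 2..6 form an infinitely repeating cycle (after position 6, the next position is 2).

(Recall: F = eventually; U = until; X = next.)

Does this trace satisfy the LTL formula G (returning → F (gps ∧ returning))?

Satisfied

returning → F (gps ∧ returning) holds at every position 0..6, and those are all positions ever visited, so G (returning → F (gps ∧ returning)) holds.
Positions where returning holds: 1, 2, 3.
Check F (gps ∧ returning) at each: 1→ok, 2→ok, 3→ok.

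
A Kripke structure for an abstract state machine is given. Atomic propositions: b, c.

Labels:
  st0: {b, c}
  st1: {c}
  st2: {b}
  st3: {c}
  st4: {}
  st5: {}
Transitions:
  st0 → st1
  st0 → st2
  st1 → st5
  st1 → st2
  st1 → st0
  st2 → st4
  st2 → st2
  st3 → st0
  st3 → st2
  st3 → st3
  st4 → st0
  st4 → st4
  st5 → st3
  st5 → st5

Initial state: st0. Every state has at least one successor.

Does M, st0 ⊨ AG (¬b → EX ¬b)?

Yes

States satisfying ¬b → EX ¬b: {st0, st1, st2, st3, st4, st5}.
States satisfying AG (¬b → EX ¬b): {st0, st1, st2, st3, st4, st5}.
Every state reachable from st0 satisfies ¬b → EX ¬b.
st0 ∈ Sat(AG (¬b → EX ¬b)).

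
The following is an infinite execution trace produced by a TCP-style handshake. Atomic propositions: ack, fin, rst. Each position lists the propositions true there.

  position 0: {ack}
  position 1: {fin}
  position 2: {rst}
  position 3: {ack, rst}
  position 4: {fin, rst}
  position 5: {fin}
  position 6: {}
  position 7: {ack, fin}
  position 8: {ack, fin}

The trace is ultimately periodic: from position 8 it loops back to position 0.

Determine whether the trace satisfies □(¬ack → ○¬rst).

¬ack → ○¬rst must hold at every position from 0 onward. It fails at position 1, so □(¬ack → ○¬rst) is false.
Positions where ¬ack holds: 1, 2, 4, 5, 6.
Check ○¬rst at each: 1→fails, 2→fails, 4→ok, 5→ok, 6→ok.

No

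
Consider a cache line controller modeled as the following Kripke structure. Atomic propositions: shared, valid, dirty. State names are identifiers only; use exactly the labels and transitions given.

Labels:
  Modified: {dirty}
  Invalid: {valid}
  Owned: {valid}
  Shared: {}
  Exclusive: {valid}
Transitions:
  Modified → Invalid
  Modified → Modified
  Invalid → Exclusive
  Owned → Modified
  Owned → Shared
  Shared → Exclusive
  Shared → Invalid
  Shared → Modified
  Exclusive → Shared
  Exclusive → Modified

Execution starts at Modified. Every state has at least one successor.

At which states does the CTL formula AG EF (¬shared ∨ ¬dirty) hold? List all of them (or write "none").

States satisfying EF (¬shared ∨ ¬dirty): {Modified, Invalid, Owned, Shared, Exclusive}.
States satisfying AG EF (¬shared ∨ ¬dirty): {Modified, Invalid, Owned, Shared, Exclusive}.

{Modified, Invalid, Owned, Shared, Exclusive}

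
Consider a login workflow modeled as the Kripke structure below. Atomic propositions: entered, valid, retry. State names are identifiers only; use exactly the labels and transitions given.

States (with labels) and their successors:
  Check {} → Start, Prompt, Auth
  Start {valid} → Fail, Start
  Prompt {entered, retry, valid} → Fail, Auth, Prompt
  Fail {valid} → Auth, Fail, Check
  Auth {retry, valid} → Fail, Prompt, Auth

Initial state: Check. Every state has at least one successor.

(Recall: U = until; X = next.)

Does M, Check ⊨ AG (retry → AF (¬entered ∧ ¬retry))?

Violated

States satisfying retry → AF (¬entered ∧ ¬retry): {Check, Start, Fail}.
States satisfying AG (retry → AF (¬entered ∧ ¬retry)): ∅.
Auth is reachable from Check and violates retry → AF (¬entered ∧ ¬retry), so AG fails at Check.
Check ∉ Sat(AG (retry → AF (¬entered ∧ ¬retry))).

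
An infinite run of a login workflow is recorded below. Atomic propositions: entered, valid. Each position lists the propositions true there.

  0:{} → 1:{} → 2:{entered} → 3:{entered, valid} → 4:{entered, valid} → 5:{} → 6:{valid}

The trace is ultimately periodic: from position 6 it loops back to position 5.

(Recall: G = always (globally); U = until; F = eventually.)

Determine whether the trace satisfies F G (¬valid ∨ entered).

Violated

G (¬valid ∨ entered) is false at every position 0..6, so it never becomes true and F G (¬valid ∨ entered) fails.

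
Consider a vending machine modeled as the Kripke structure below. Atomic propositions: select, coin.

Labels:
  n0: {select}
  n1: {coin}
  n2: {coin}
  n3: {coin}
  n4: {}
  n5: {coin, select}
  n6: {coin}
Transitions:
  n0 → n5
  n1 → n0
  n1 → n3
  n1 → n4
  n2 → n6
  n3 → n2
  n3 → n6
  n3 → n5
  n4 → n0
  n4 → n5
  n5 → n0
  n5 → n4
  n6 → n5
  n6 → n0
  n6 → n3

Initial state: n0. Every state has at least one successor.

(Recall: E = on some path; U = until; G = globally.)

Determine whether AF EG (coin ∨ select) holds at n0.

States satisfying EG (coin ∨ select): {n0, n1, n2, n3, n5, n6}.
States satisfying AF EG (coin ∨ select): {n0, n1, n2, n3, n4, n5, n6}.
n0 ∈ Sat(AF EG (coin ∨ select)).

Satisfied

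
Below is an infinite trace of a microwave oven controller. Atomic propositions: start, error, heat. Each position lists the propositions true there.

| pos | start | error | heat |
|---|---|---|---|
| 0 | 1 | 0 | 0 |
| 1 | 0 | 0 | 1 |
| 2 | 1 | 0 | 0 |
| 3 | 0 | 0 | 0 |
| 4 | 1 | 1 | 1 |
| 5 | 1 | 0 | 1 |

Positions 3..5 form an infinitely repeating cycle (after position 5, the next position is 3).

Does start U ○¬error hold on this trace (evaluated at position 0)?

Walking from position 0: ○¬error first holds at position 0, and start holds at every earlier position along the way, so start U ○¬error holds.

Yes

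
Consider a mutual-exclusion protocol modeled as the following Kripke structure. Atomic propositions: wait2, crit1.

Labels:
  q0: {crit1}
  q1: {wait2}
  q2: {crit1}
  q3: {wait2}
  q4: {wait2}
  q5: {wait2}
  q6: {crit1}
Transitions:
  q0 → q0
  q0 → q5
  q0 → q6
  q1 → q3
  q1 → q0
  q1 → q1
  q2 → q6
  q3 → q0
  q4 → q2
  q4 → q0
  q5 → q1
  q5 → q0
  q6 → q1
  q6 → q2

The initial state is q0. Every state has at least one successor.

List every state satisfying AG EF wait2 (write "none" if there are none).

{q0, q1, q2, q3, q4, q5, q6}

States satisfying EF wait2: {q0, q1, q2, q3, q4, q5, q6}.
States satisfying AG EF wait2: {q0, q1, q2, q3, q4, q5, q6}.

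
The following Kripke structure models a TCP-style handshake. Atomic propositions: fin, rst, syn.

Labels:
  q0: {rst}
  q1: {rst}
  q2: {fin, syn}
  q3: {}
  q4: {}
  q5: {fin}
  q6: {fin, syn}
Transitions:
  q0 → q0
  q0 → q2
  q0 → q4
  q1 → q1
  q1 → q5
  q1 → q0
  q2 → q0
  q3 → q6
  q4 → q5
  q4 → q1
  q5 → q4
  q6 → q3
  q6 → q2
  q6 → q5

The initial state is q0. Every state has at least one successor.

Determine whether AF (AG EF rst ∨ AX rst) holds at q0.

States satisfying AG EF rst ∨ AX rst: {q0, q1, q2, q3, q4, q5, q6}.
States satisfying AF (AG EF rst ∨ AX rst): {q0, q1, q2, q3, q4, q5, q6}.
q0 ∈ Sat(AF (AG EF rst ∨ AX rst)).

Holds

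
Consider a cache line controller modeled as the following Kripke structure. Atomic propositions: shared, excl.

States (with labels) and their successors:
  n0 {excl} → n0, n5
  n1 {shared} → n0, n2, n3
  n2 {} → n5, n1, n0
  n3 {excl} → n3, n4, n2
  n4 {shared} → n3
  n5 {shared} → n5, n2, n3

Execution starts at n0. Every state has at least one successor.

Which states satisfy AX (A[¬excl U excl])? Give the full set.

{n4}

States satisfying A[¬excl U excl]: {n0, n3, n4}.
States satisfying AX (A[¬excl U excl]): {n4}.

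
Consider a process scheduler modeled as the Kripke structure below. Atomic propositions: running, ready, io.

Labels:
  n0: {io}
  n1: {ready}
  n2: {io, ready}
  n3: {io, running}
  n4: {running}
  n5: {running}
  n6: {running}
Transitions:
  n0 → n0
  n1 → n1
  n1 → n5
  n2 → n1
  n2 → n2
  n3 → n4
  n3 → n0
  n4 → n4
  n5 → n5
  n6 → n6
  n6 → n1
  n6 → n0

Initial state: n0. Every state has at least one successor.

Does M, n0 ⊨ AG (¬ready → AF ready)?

Does not hold

States satisfying ¬ready → AF ready: {n1, n2}.
States satisfying AG (¬ready → AF ready): ∅.
n0 is reachable from n0 and violates ¬ready → AF ready, so AG fails at n0.
n0 ∉ Sat(AG (¬ready → AF ready)).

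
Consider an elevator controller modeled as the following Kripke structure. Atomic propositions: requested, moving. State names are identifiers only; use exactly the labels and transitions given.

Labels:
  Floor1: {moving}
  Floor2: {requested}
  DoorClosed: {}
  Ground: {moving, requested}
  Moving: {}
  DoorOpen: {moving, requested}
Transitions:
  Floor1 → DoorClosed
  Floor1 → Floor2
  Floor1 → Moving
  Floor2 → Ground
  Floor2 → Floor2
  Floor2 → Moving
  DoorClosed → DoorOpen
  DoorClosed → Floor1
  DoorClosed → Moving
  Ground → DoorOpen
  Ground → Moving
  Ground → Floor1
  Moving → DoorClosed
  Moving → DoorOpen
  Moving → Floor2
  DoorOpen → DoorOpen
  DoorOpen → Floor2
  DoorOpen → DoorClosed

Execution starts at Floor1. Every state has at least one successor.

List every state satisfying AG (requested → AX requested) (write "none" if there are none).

States satisfying requested → AX requested: {Floor1, DoorClosed, Moving}.
States satisfying AG (requested → AX requested): ∅.

none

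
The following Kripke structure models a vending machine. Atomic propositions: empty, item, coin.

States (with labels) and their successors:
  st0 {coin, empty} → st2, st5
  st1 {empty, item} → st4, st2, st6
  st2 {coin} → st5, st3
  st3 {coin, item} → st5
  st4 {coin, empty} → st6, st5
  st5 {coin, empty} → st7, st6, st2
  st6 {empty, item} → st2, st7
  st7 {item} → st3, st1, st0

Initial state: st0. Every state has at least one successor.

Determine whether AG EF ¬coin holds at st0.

Satisfied

States satisfying EF ¬coin: {st0, st1, st2, st3, st4, st5, st6, st7}.
States satisfying AG EF ¬coin: {st0, st1, st2, st3, st4, st5, st6, st7}.
Every state reachable from st0 satisfies EF ¬coin.
st0 ∈ Sat(AG EF ¬coin).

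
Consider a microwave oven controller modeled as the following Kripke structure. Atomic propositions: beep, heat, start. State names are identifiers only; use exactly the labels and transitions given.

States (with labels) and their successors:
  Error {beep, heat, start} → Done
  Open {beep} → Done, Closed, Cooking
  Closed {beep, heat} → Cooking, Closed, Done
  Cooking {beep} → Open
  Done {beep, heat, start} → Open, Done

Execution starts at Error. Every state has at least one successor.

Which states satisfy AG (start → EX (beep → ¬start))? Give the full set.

States satisfying start → EX (beep → ¬start): {Open, Closed, Cooking, Done}.
States satisfying AG (start → EX (beep → ¬start)): {Open, Closed, Cooking, Done}.

{Open, Closed, Cooking, Done}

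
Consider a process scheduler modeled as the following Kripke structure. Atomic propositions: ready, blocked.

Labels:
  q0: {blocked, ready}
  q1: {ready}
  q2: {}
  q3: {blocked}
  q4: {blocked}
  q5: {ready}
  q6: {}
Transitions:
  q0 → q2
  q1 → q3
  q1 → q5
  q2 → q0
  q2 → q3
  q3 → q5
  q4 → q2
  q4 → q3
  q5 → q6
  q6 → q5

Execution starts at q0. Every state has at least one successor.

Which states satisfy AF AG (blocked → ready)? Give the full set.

States satisfying AG (blocked → ready): {q5, q6}.
States satisfying AF AG (blocked → ready): {q1, q3, q5, q6}.

{q1, q3, q5, q6}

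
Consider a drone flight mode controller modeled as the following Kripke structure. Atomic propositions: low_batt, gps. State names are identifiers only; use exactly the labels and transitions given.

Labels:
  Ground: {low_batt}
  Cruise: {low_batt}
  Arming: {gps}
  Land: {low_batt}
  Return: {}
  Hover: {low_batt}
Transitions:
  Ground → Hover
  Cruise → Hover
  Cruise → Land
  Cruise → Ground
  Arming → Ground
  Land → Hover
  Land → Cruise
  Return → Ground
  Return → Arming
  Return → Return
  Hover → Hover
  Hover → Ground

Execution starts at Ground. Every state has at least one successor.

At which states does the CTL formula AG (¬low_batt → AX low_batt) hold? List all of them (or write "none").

{Ground, Cruise, Arming, Land, Hover}

States satisfying ¬low_batt → AX low_batt: {Ground, Cruise, Arming, Land, Hover}.
States satisfying AG (¬low_batt → AX low_batt): {Ground, Cruise, Arming, Land, Hover}.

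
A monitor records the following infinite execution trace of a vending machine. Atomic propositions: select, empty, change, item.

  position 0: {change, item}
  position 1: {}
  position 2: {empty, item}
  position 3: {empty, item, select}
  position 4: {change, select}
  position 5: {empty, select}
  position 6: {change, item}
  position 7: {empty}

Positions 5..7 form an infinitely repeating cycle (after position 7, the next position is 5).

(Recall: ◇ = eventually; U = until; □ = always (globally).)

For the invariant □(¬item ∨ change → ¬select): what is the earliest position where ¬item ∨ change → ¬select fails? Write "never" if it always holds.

Check ¬item ∨ change → ¬select at each position in order: 0 ✓, 1 ✓, 2 ✓, 3 ✓.
At position 4 the labels are {change, select}, so ¬item ∨ change → ¬select is false there. This is the first violation.

4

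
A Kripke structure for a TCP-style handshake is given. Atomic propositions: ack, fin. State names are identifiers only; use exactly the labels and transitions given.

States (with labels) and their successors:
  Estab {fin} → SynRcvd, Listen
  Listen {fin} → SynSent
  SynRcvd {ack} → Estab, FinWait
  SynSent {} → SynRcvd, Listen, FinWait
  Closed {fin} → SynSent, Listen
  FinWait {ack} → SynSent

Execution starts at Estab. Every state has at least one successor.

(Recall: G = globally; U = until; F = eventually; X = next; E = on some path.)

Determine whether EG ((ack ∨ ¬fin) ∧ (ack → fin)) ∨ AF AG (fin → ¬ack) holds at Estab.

States satisfying (ack ∨ ¬fin) ∧ (ack → fin): {SynSent}.
States satisfying EG ((ack ∨ ¬fin) ∧ (ack → fin)): ∅.
States satisfying AG (fin → ¬ack): {Estab, Listen, SynRcvd, SynSent, Closed, FinWait}.
States satisfying AF AG (fin → ¬ack): {Estab, Listen, SynRcvd, SynSent, Closed, FinWait}.
States satisfying EG ((ack ∨ ¬fin) ∧ (ack → fin)) ∨ AF AG (fin → ¬ack): {Estab, Listen, SynRcvd, SynSent, Closed, FinWait}.
Estab ∈ Sat(EG ((ack ∨ ¬fin) ∧ (ack → fin)) ∨ AF AG (fin → ¬ack)).

Satisfied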